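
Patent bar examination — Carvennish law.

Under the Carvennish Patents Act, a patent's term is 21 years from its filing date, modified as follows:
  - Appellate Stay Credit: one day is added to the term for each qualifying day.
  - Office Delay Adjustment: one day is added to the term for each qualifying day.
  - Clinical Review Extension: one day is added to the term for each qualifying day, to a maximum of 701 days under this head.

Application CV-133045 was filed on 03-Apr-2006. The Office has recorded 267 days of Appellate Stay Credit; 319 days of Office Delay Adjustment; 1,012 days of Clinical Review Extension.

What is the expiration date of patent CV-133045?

2030-10-11

Base term: filing date + 21 years → 3 April 2027.
Appellate Stay Credit: +267 days → 26 December 2027.
Office Delay Adjustment: +319 days → 9 November 2028.
Clinical Review Extension: 1012 days claimed exceeds the 701-day cap, so +701 days → 11 October 2030.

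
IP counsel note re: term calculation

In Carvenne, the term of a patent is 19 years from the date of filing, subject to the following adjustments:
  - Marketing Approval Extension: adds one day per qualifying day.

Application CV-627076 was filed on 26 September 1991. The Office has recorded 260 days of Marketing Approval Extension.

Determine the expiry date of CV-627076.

Base term: filing date + 19 years → 26 September 2010.
Marketing Approval Extension: +260 days → 13 June 2011.

June 13, 2011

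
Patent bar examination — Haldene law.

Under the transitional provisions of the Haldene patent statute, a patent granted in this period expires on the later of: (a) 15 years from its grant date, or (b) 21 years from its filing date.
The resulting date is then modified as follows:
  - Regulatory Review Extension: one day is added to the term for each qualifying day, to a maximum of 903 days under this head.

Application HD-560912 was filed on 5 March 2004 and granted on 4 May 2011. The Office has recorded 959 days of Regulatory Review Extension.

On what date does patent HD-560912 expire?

(a) grant + 15 years → 4 May 2026.
(b) filing + 21 years → 5 March 2025.
Later of the two: 4 May 2026.
Regulatory Review Extension: 959 days claimed exceeds the 903-day cap, so +903 days → 23 October 2028.

October 23, 2028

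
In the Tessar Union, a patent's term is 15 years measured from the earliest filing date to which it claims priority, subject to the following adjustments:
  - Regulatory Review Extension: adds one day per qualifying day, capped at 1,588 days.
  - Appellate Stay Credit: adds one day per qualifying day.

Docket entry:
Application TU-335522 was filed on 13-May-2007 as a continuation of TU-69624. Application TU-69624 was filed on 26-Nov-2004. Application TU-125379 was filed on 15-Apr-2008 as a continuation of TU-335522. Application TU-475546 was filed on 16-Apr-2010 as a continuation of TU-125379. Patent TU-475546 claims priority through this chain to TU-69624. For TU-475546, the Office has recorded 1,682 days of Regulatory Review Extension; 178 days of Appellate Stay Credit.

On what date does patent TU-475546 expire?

Earliest priority filing: 26 November 2004.
Base term: 26 November 2004 + 15 years → 26 November 2019.
Regulatory Review Extension: 1682 days claimed exceeds the 1588-day cap, so +1588 days → 1 April 2024.
Appellate Stay Credit: +178 days → 26 September 2024.

2024-09-26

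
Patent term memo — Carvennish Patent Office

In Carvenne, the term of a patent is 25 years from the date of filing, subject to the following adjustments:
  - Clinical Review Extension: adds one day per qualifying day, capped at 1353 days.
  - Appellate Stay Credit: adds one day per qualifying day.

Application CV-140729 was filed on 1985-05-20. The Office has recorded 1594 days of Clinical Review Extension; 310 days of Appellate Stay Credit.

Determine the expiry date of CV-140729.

Base term: filing date + 25 years → 20 May 2010.
Clinical Review Extension: 1594 days claimed exceeds the 1353-day cap, so +1353 days → 1 February 2014.
Appellate Stay Credit: +310 days → 8 December 2014.

2014-12-08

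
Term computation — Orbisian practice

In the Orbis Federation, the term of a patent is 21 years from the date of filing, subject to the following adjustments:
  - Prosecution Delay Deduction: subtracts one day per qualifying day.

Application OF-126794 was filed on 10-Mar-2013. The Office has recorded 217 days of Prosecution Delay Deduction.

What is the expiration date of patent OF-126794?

2033-08-05

Base term: filing date + 21 years → 10 March 2034.
Prosecution Delay Deduction: −217 days → 5 August 2033.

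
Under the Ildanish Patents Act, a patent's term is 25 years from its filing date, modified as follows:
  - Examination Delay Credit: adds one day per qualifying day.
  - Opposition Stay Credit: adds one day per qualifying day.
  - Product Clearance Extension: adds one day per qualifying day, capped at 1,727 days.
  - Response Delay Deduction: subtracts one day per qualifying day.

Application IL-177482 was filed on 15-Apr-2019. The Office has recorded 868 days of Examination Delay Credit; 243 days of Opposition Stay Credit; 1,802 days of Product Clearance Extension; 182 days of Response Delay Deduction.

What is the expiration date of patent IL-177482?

July 24, 2051

Base term: filing date + 25 years → 15 April 2044.
Examination Delay Credit: +868 days → 31 August 2046.
Opposition Stay Credit: +243 days → 1 May 2047.
Product Clearance Extension: 1802 days claimed exceeds the 1727-day cap, so +1727 days → 22 January 2052.
Response Delay Deduction: −182 days → 24 July 2051.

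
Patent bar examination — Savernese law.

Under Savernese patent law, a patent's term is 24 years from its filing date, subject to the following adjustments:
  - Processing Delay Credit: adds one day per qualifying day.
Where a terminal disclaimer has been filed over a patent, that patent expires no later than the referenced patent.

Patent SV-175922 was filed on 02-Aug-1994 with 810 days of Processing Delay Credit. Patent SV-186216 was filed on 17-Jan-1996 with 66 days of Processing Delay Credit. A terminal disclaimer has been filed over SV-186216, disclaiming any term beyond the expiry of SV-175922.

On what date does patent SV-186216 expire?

Natural term of SV-186216:
  Base: filing + 24 years → 17 January 2020.
  Processing Delay Credit: +66 days → 23 March 2020.
Expiry of referenced patent SV-175922:
  Base: filing + 24 years → 2 August 2018.
  Processing Delay Credit: +810 days → 20 October 2020.
Terminal disclaimer: SV-186216 expires on the earlier of 23 March 2020 and 20 October 2020.

2020-03-23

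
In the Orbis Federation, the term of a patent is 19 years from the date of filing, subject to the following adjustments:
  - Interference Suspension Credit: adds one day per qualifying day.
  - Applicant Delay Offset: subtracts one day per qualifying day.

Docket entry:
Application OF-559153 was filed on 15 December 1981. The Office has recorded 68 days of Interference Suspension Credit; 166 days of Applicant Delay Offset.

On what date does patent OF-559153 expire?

Base term: filing date + 19 years → 15 December 2000.
Interference Suspension Credit: +68 days → 21 February 2001.
Applicant Delay Offset: −166 days → 8 September 2000.

2000-09-08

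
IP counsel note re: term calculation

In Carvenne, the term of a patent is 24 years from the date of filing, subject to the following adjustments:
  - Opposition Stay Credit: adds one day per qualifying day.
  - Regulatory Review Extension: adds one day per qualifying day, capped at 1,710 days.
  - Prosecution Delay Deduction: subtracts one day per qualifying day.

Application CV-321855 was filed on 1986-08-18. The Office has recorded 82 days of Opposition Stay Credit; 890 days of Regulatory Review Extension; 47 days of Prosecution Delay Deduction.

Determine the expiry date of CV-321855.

February 28, 2013

Base term: filing date + 24 years → 18 August 2010.
Opposition Stay Credit: +82 days → 8 November 2010.
Regulatory Review Extension: 890 days (within the 1710-day cap) → +890 days → 16 April 2013.
Prosecution Delay Deduction: −47 days → 28 February 2013.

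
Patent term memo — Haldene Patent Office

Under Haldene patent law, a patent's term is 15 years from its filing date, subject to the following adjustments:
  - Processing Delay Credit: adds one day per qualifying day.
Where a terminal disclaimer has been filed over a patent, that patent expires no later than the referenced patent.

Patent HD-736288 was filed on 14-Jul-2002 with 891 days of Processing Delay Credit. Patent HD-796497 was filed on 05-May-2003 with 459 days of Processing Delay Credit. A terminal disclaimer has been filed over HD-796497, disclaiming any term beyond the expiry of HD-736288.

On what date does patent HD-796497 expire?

Natural term of HD-796497:
  Base: filing + 15 years → 5 May 2018.
  Processing Delay Credit: +459 days → 7 August 2019.
Expiry of referenced patent HD-736288:
  Base: filing + 15 years → 14 July 2017.
  Processing Delay Credit: +891 days → 22 December 2019.
Terminal disclaimer: HD-796497 expires on the earlier of 7 August 2019 and 22 December 2019.

2019-08-07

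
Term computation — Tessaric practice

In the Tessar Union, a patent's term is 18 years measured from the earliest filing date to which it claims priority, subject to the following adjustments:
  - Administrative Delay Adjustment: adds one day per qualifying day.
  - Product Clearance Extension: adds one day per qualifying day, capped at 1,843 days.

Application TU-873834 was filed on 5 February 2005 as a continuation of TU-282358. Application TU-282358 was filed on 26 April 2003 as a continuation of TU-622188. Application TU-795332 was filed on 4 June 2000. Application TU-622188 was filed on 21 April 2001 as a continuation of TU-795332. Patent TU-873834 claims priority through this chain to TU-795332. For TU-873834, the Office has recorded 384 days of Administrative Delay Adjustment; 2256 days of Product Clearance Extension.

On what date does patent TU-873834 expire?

Earliest priority filing: 4 June 2000.
Base term: 4 June 2000 + 18 years → 4 June 2018.
Administrative Delay Adjustment: +384 days → 23 June 2019.
Product Clearance Extension: 2256 days claimed exceeds the 1843-day cap, so +1843 days → 9 July 2024.

2024-07-09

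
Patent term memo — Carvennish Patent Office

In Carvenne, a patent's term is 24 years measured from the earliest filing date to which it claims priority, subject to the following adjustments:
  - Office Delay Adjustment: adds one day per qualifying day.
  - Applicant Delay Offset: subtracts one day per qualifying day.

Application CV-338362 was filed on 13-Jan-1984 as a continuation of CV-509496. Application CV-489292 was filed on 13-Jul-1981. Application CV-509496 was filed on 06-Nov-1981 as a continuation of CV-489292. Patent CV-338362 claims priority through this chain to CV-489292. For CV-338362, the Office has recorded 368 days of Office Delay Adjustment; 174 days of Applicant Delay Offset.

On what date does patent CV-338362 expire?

Earliest priority filing: 13 July 1981.
Base term: 13 July 1981 + 24 years → 13 July 2005.
Office Delay Adjustment: +368 days → 16 July 2006.
Applicant Delay Offset: −174 days → 23 January 2006.

January 23, 2006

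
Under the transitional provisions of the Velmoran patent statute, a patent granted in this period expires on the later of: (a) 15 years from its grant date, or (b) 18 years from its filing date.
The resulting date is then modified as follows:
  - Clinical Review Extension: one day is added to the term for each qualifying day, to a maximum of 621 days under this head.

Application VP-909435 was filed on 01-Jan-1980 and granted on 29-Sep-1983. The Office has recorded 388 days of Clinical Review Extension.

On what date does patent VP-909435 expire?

(a) grant + 15 years → 29 September 1998.
(b) filing + 18 years → 1 January 1998.
Later of the two: 29 September 1998.
Clinical Review Extension: 388 days (within the 621-day cap) → +388 days → 22 October 1999.

1999-10-22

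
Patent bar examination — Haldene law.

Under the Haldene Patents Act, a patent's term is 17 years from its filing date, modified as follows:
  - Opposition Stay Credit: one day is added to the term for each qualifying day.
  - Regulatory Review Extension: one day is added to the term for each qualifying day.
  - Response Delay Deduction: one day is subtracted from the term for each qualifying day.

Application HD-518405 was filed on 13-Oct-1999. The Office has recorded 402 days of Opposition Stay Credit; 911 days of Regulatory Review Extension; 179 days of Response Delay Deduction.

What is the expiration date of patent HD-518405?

2019-11-21

Base term: filing date + 17 years → 13 October 2016.
Opposition Stay Credit: +402 days → 19 November 2017.
Regulatory Review Extension: +911 days → 18 May 2020.
Response Delay Deduction: −179 days → 21 November 2019.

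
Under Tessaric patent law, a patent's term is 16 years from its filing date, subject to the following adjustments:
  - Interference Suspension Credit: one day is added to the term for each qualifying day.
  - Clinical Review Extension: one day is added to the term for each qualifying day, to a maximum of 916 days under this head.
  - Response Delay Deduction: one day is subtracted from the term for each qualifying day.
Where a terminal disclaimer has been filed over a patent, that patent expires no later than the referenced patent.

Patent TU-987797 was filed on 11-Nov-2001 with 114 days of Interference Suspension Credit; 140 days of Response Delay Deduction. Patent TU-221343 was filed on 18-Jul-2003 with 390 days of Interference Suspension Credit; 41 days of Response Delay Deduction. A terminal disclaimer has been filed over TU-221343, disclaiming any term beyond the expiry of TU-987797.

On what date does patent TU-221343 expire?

Natural term of TU-221343:
  Base: filing + 16 years → 18 July 2019.
  Interference Suspension Credit: +390 days → 11 August 2020.
  Response Delay Deduction: −41 days → 1 July 2020.
Expiry of referenced patent TU-987797:
  Base: filing + 16 years → 11 November 2017.
  Interference Suspension Credit: +114 days → 5 March 2018.
  Response Delay Deduction: −140 days → 16 October 2017.
Terminal disclaimer: TU-221343 expires on the earlier of 1 July 2020 and 16 October 2017.

October 16, 2017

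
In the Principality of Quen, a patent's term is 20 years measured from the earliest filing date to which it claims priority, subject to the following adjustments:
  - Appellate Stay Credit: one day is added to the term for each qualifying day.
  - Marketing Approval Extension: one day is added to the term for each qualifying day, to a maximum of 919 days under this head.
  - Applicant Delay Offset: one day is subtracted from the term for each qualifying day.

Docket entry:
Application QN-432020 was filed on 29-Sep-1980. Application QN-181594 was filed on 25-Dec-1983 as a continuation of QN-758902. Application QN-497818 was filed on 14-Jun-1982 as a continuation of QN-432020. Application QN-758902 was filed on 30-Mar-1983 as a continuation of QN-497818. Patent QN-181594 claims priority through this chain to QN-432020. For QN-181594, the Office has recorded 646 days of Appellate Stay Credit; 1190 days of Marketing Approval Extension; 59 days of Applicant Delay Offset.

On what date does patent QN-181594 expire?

Earliest priority filing: 29 September 1980.
Base term: 29 September 1980 + 20 years → 29 September 2000.
Appellate Stay Credit: +646 days → 7 July 2002.
Marketing Approval Extension: 1190 days claimed exceeds the 919-day cap, so +919 days → 11 January 2005.
Applicant Delay Offset: −59 days → 13 November 2004.

November 13, 2004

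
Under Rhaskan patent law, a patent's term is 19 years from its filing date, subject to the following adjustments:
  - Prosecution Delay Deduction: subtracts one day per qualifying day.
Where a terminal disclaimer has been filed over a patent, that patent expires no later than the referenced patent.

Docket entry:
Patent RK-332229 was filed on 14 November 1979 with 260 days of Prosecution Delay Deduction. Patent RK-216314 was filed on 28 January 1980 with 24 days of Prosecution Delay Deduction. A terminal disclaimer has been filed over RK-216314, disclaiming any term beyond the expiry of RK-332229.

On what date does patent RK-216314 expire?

Natural term of RK-216314:
  Base: filing + 19 years → 28 January 1999.
  Prosecution Delay Deduction: −24 days → 4 January 1999.
Expiry of referenced patent RK-332229:
  Base: filing + 19 years → 14 November 1998.
  Prosecution Delay Deduction: −260 days → 27 February 1998.
Terminal disclaimer: RK-216314 expires on the earlier of 4 January 1999 and 27 February 1998.

1998-02-27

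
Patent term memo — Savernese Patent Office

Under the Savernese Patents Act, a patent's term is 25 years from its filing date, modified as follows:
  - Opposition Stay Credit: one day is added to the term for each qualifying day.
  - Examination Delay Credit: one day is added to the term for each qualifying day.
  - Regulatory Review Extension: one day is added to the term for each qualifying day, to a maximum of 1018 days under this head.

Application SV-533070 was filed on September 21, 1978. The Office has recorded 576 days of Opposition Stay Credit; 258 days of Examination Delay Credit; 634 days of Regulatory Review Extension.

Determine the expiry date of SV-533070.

Base term: filing date + 25 years → 21 September 2003.
Opposition Stay Credit: +576 days → 19 April 2005.
Examination Delay Credit: +258 days → 2 January 2006.
Regulatory Review Extension: 634 days (within the 1018-day cap) → +634 days → 28 September 2007.

September 28, 2007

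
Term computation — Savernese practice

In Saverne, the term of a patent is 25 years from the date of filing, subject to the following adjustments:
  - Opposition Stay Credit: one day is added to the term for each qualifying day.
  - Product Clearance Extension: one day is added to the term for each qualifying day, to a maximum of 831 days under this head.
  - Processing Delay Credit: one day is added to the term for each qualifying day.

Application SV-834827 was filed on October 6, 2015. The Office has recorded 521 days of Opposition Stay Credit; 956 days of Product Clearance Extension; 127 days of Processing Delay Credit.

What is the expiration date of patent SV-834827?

October 24, 2044

Base term: filing date + 25 years → 6 October 2040.
Opposition Stay Credit: +521 days → 11 March 2042.
Product Clearance Extension: 956 days claimed exceeds the 831-day cap, so +831 days → 19 June 2044.
Processing Delay Credit: +127 days → 24 October 2044.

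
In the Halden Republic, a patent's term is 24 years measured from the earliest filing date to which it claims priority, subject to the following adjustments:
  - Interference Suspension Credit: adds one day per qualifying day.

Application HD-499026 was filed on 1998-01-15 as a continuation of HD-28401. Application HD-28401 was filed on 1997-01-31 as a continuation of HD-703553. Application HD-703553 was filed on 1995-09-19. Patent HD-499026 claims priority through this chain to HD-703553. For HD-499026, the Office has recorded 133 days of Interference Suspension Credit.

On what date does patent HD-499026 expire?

Earliest priority filing: 19 September 1995.
Base term: 19 September 1995 + 24 years → 19 September 2019.
Interference Suspension Credit: +133 days → 30 January 2020.

2020-01-30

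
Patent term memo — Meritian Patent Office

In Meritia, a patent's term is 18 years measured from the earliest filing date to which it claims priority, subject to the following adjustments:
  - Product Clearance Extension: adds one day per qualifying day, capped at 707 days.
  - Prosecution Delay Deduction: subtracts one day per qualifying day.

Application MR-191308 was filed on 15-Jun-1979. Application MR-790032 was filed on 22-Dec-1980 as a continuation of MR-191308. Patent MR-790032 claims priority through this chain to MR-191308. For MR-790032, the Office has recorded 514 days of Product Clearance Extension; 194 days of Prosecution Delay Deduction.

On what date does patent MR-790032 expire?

Earliest priority filing: 15 June 1979.
Base term: 15 June 1979 + 18 years → 15 June 1997.
Product Clearance Extension: 514 days (within the 707-day cap) → +514 days → 11 November 1998.
Prosecution Delay Deduction: −194 days → 1 May 1998.

1998-05-01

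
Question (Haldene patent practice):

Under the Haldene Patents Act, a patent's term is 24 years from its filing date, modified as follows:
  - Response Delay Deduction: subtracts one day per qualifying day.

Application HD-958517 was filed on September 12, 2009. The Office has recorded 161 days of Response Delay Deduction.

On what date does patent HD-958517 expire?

2033-04-04

Base term: filing date + 24 years → 12 September 2033.
Response Delay Deduction: −161 days → 4 April 2033.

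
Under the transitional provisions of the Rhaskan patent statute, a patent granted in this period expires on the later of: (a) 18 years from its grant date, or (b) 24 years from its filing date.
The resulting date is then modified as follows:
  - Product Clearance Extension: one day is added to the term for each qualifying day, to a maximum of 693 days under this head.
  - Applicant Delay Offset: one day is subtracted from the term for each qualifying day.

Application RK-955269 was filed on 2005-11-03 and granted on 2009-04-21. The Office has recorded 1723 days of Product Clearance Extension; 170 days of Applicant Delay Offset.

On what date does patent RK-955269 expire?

(a) grant + 18 years → 21 April 2027.
(b) filing + 24 years → 3 November 2029.
Later of the two: 3 November 2029.
Product Clearance Extension: 1723 days claimed exceeds the 693-day cap, so +693 days → 27 September 2031.
Applicant Delay Offset: −170 days → 10 April 2031.

2031-04-10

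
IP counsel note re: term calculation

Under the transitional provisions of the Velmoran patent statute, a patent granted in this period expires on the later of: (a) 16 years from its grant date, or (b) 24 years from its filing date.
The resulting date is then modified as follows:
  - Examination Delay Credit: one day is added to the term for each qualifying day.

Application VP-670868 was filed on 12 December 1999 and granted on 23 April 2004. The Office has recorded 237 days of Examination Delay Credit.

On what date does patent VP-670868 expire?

(a) grant + 16 years → 23 April 2020.
(b) filing + 24 years → 12 December 2023.
Later of the two: 12 December 2023.
Examination Delay Credit: +237 days → 5 August 2024.

2024-08-05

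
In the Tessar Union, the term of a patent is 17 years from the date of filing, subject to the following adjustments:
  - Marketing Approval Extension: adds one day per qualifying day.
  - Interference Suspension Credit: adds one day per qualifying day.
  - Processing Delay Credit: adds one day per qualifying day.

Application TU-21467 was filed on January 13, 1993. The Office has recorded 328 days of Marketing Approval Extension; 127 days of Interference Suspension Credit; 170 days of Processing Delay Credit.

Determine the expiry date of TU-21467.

September 30, 2011

Base term: filing date + 17 years → 13 January 2010.
Marketing Approval Extension: +328 days → 7 December 2010.
Interference Suspension Credit: +127 days → 13 April 2011.
Processing Delay Credit: +170 days → 30 September 2011.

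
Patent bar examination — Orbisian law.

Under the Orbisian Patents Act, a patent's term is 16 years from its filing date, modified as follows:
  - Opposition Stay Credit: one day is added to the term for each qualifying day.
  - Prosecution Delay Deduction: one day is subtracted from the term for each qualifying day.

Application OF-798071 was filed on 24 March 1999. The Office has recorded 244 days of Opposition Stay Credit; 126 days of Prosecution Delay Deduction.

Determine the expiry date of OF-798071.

July 20, 2015

Base term: filing date + 16 years → 24 March 2015.
Opposition Stay Credit: +244 days → 23 November 2015.
Prosecution Delay Deduction: −126 days → 20 July 2015.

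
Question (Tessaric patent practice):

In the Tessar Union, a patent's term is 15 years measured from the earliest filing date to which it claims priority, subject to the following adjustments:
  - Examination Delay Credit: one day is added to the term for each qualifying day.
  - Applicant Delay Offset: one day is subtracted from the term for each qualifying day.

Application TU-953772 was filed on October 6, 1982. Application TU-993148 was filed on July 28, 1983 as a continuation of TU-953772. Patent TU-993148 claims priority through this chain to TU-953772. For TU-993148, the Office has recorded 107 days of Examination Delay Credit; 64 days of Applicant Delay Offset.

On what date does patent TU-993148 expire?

Earliest priority filing: 6 October 1982.
Base term: 6 October 1982 + 15 years → 6 October 1997.
Examination Delay Credit: +107 days → 21 January 1998.
Applicant Delay Offset: −64 days → 18 November 1997.

November 18, 1997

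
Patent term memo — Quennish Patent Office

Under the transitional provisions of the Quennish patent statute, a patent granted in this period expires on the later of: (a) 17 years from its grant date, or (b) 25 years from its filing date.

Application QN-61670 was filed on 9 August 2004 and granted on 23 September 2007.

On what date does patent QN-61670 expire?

(a) grant + 17 years → 23 September 2024.
(b) filing + 25 years → 9 August 2029.
Later of the two: 9 August 2029.

2029-08-09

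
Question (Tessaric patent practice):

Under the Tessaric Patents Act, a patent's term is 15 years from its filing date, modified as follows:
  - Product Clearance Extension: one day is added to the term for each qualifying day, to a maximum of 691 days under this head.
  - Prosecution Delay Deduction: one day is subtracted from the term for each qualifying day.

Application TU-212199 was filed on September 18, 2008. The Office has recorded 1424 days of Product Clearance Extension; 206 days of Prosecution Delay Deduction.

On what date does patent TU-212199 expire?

Base term: filing date + 15 years → 18 September 2023.
Product Clearance Extension: 1424 days claimed exceeds the 691-day cap, so +691 days → 9 August 2025.
Prosecution Delay Deduction: −206 days → 15 January 2025.

2025-01-15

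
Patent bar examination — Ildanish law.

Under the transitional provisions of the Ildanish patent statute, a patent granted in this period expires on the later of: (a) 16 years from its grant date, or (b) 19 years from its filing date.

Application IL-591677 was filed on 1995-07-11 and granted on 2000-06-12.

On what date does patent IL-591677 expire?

(a) grant + 16 years → 12 June 2016.
(b) filing + 19 years → 11 July 2014.
Later of the two: 12 June 2016.

2016-06-12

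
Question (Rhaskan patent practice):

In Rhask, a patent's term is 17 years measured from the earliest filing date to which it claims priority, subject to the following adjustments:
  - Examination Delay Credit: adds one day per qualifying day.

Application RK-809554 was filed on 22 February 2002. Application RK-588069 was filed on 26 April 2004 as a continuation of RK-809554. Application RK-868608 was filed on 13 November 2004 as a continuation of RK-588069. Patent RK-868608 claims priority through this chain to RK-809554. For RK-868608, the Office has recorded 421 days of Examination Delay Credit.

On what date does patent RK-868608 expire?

Earliest priority filing: 22 February 2002.
Base term: 22 February 2002 + 17 years → 22 February 2019.
Examination Delay Credit: +421 days → 18 April 2020.

2020-04-18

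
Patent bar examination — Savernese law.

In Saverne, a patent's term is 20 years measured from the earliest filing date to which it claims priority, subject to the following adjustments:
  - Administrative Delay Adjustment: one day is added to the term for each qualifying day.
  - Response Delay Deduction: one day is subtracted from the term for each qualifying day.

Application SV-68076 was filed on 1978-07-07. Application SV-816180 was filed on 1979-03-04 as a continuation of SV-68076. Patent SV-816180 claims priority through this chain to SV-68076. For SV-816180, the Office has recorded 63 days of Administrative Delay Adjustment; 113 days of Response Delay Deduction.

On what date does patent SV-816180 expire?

Earliest priority filing: 7 July 1978.
Base term: 7 July 1978 + 20 years → 7 July 1998.
Administrative Delay Adjustment: +63 days → 8 September 1998.
Response Delay Deduction: −113 days → 18 May 1998.

May 18, 1998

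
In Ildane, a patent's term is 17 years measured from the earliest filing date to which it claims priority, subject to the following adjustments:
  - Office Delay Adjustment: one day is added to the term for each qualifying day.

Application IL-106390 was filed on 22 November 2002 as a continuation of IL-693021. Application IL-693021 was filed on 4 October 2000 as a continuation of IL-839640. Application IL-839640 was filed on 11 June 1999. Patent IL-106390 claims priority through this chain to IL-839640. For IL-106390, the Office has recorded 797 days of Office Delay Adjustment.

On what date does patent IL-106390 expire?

Earliest priority filing: 11 June 1999.
Base term: 11 June 1999 + 17 years → 11 June 2016.
Office Delay Adjustment: +797 days → 17 August 2018.

2018-08-17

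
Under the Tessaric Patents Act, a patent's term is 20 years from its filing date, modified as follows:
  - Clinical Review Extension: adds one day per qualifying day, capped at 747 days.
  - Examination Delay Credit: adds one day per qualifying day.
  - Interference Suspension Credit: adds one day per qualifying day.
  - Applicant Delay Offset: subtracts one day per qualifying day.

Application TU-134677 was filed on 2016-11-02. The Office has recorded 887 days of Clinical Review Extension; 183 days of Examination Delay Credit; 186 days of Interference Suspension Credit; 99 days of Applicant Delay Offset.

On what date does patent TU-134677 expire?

2039-08-16

Base term: filing date + 20 years → 2 November 2036.
Clinical Review Extension: 887 days claimed exceeds the 747-day cap, so +747 days → 19 November 2038.
Examination Delay Credit: +183 days → 21 May 2039.
Interference Suspension Credit: +186 days → 23 November 2039.
Applicant Delay Offset: −99 days → 16 August 2039.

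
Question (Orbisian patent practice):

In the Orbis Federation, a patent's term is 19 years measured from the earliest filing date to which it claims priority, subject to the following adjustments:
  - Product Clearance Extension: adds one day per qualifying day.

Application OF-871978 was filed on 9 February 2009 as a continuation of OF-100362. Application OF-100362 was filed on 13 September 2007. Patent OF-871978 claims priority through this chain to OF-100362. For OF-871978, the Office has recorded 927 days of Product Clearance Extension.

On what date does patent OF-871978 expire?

2029-03-28

Earliest priority filing: 13 September 2007.
Base term: 13 September 2007 + 19 years → 13 September 2026.
Product Clearance Extension: +927 days → 28 March 2029.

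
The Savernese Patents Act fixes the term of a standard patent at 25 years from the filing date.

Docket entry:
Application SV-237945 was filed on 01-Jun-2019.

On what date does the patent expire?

June 1, 2044

Filing date + 25 years → 1 June 2044.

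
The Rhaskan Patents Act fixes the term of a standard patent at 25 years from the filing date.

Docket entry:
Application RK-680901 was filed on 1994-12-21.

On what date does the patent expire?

December 21, 2019

Filing date + 25 years → 21 December 2019.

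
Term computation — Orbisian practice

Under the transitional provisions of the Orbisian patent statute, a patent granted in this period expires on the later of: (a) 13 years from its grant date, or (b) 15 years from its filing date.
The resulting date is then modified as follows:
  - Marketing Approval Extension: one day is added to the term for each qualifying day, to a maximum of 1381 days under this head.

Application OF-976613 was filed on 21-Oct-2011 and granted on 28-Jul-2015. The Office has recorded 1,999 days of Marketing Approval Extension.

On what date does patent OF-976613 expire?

May 9, 2032

(a) grant + 13 years → 28 July 2028.
(b) filing + 15 years → 21 October 2026.
Later of the two: 28 July 2028.
Marketing Approval Extension: 1999 days claimed exceeds the 1381-day cap, so +1381 days → 9 May 2032.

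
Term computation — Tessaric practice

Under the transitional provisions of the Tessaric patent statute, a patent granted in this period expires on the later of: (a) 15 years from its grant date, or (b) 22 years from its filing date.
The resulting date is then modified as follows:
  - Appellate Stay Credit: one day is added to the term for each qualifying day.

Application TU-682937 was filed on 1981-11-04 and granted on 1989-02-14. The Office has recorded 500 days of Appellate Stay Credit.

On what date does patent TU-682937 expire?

2005-06-28

(a) grant + 15 years → 14 February 2004.
(b) filing + 22 years → 4 November 2003.
Later of the two: 14 February 2004.
Appellate Stay Credit: +500 days → 28 June 2005.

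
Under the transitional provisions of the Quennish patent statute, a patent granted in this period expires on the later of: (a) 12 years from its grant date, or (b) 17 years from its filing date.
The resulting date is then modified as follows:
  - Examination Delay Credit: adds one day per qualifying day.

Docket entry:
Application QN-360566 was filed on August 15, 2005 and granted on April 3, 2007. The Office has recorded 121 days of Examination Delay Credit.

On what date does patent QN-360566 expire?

(a) grant + 12 years → 3 April 2019.
(b) filing + 17 years → 15 August 2022.
Later of the two: 15 August 2022.
Examination Delay Credit: +121 days → 14 December 2022.

December 14, 2022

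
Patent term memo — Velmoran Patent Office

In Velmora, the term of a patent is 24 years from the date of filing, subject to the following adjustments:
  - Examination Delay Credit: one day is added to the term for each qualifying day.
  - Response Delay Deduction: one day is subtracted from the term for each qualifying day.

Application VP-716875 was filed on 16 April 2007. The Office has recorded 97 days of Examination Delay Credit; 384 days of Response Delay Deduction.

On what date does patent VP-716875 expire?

2030-07-03

Base term: filing date + 24 years → 16 April 2031.
Examination Delay Credit: +97 days → 22 July 2031.
Response Delay Deduction: −384 days → 3 July 2030.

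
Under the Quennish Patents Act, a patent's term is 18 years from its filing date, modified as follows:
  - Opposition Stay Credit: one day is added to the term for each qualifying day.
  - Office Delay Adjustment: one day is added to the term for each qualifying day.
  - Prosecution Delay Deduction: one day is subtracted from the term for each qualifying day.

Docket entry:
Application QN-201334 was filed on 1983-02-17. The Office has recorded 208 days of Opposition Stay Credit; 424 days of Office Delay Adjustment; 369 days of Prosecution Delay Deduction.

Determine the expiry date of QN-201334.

November 7, 2001

Base term: filing date + 18 years → 17 February 2001.
Opposition Stay Credit: +208 days → 13 September 2001.
Office Delay Adjustment: +424 days → 11 November 2002.
Prosecution Delay Deduction: −369 days → 7 November 2001.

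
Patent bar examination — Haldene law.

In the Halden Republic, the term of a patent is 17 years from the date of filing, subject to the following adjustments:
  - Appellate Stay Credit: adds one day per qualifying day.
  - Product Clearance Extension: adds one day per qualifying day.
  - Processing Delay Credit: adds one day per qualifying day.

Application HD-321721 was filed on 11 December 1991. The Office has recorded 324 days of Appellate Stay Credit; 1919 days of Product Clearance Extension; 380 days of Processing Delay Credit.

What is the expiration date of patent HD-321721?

2016-02-16

Base term: filing date + 17 years → 11 December 2008.
Appellate Stay Credit: +324 days → 31 October 2009.
Product Clearance Extension: +1919 days → 1 February 2015.
Processing Delay Credit: +380 days → 16 February 2016.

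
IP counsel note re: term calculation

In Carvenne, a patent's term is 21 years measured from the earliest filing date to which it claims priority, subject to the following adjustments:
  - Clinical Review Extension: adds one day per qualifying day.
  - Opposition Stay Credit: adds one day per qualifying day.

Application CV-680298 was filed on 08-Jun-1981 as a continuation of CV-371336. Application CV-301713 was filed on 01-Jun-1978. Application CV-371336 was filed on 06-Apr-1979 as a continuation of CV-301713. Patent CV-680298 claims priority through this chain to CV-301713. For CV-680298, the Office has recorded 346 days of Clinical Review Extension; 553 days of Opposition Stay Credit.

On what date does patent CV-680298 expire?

2001-11-16

Earliest priority filing: 1 June 1978.
Base term: 1 June 1978 + 21 years → 1 June 1999.
Clinical Review Extension: +346 days → 12 May 2000.
Opposition Stay Credit: +553 days → 16 November 2001.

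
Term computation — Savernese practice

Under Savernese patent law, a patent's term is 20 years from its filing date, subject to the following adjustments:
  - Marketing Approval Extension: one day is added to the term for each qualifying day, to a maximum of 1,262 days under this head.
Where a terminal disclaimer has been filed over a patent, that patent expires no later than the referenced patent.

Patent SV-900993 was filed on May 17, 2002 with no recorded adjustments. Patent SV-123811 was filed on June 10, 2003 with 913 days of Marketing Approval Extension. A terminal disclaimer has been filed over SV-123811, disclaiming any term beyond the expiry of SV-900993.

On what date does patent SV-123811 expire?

Natural term of SV-123811:
  Base: filing + 20 years → 10 June 2023.
  Marketing Approval Extension: 913 days (within the 1262-day cap) → +913 days → 9 December 2025.
Expiry of referenced patent SV-900993:
  Base: filing + 20 years → 17 May 2022.
Terminal disclaimer: SV-123811 expires on the earlier of 9 December 2025 and 17 May 2022.

2022-05-17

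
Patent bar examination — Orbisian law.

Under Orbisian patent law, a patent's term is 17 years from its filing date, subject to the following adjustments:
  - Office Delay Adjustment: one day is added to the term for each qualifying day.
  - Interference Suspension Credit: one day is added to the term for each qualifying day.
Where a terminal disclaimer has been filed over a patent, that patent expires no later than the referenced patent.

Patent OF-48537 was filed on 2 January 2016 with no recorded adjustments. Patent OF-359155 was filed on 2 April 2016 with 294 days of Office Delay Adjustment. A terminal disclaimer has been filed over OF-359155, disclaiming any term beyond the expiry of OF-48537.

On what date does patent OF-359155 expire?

January 2, 2033

Natural term of OF-359155:
  Base: filing + 17 years → 2 April 2033.
  Office Delay Adjustment: +294 days → 21 January 2034.
Expiry of referenced patent OF-48537:
  Base: filing + 17 years → 2 January 2033.
Terminal disclaimer: OF-359155 expires on the earlier of 21 January 2034 and 2 January 2033.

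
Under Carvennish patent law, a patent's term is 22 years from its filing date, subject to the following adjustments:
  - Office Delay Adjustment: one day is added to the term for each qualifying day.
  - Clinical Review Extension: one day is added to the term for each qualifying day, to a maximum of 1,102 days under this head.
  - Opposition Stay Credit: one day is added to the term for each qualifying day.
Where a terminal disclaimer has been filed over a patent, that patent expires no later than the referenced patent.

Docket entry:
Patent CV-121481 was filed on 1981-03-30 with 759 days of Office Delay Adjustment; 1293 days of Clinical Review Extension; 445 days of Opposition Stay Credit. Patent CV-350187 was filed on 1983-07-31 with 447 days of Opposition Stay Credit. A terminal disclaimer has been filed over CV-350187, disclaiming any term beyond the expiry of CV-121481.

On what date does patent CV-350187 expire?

2006-10-21

Natural term of CV-350187:
  Base: filing + 22 years → 31 July 2005.
  Opposition Stay Credit: +447 days → 21 October 2006.
Expiry of referenced patent CV-121481:
  Base: filing + 22 years → 30 March 2003.
  Office Delay Adjustment: +759 days → 27 April 2005.
  Clinical Review Extension: 1293 days claimed exceeds the 1102-day cap, so +1102 days → 3 May 2008.
  Opposition Stay Credit: +445 days → 22 July 2009.
Terminal disclaimer: CV-350187 expires on the earlier of 21 October 2006 and 22 July 2009.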